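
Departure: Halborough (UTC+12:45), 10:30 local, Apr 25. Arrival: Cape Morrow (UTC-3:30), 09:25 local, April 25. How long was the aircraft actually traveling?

15 hours 10 minutes

Departure in UTC: 10:30 − 12:45 = 21:45 on Apr 24.
Arrival in UTC: 09:25 + 3:30 = 12:55 on Apr 25.
Elapsed = 12:55 − 21:45 (+1 day) = 15 hours 10 minutes.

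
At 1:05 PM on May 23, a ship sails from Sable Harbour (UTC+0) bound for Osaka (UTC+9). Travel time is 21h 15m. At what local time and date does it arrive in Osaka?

7:20 PM on May 24

Sable Harbour is at UTC+0, so departure is already 1:05 PM UTC on May 23.
Add 21 hours 15 minutes travel time → 10:20 AM UTC (May 24).
Osaka is UTC+9:00, so local arrival = 10:20 AM + 9:00 = 7:20 PM on May 24.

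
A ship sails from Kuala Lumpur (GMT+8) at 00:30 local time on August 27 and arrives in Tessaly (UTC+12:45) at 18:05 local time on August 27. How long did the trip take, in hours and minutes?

Departure in UTC: 00:30 − 8:00 = 16:30 on Aug 26.
Arrival in UTC: 18:05 − 12:45 = 05:20 on Aug 27.
Elapsed = 05:20 − 16:30 (+1 day) = 12 hours 50 minutes.

12 hours 50 minutes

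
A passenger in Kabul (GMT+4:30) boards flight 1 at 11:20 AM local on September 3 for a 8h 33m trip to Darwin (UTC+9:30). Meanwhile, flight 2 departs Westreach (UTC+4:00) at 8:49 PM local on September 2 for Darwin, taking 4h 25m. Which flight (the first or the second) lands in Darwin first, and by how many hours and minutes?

the second, by 18 hours 9 minutes

Flight 1 in UTC: 11:20 AM − 4:30 = 6:50 AM on Sep 3.
+8 hours 33 minutes → arrive 3:23 PM UTC on Sep 3.
Flight 2 in UTC: 8:49 PM − 4:00 = 4:49 PM on Sep 2.
+4 hours and 25 minutes → arrive 9:14 PM UTC on Sep 2.
Flight 2 lands earlier by 18 hours 9 minutes.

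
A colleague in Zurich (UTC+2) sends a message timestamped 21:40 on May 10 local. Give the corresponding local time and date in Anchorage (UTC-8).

11:40 on May 10

Anchorage is 10:00 behind Zurich.
Shift by the zone difference: 21:40 − 10:00 = 11:40 on May 10 in Anchorage.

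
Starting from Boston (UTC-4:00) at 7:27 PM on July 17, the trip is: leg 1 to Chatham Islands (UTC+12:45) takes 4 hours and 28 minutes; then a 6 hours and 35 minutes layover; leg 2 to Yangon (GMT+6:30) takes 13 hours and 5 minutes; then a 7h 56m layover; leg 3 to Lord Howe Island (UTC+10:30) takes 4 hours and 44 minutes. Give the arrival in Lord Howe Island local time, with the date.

10:45 PM on Jul 19

Convert departure to UTC: 7:27 PM + 4:00 = 11:27 PM UTC on Jul 17.
Add 4 hours and 28 minutes leg 1 → 3:55 AM UTC (Jul 18).
Add 6 hours 35 minutes layover in Chatham Islands → 10:30 AM UTC.
Add 13 hours and 5 minutes leg 2 → 11:35 PM UTC.
Add 7 hours and 56 minutes layover in Yangon → 7:31 AM UTC (Jul 19).
Add 4 hours and 44 minutes leg 3 → 12:15 PM UTC.
Lord Howe Island is UTC+10:30, so local arrival = 12:15 PM + 10:30 = 10:45 PM on Jul 19.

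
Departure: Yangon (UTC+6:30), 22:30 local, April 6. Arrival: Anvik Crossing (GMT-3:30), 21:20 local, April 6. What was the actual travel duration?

Anvik Crossing is 10:00 behind Yangon.
Clock-face elapsed time (ignoring zones) is −1 hour 10 minutes.
Actual elapsed = −1 hour 10 minutes + 10:00 = 8 hours 50 minutes.

8 hours 50 minutes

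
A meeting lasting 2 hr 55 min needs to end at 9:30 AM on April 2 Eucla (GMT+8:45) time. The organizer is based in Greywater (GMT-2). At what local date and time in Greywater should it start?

Target end time in UTC: 9:30 AM − 8:45 = 12:45 AM on Apr 2.
Subtract 2 hours 55 minutes → start 9:50 PM UTC on Apr 1.
Greywater is UTC−2:00: 9:50 PM − 2:00 = 7:50 PM on Apr 1.

7:50 PM on April 1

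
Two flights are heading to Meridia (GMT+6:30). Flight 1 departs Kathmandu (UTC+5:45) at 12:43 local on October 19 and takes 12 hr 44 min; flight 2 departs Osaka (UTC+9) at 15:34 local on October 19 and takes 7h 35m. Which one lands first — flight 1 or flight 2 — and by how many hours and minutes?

the second, by 5 hours 33 minutes

Flight 1 in UTC: 12:43 − 5:45 = 06:58 on Oct 19.
+12 hours 44 minutes → arrive 19:42 UTC on Oct 19.
Flight 2 in UTC: 15:34 − 9:00 = 06:34 on Oct 19.
+7 hours and 35 minutes → arrive 14:09 UTC on Oct 19.
Flight 2 lands earlier by 5 hours 33 minutes.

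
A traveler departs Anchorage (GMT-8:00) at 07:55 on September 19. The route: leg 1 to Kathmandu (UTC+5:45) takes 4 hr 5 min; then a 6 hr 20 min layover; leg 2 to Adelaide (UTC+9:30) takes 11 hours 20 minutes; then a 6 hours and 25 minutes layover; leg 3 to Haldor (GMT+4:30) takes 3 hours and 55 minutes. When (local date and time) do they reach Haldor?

Convert departure to UTC: 07:55 + 8:00 = 15:55 UTC on Sep 19.
Add 4 hours and 5 minutes leg 1 → 20:00 UTC.
Add 6 hours 20 minutes layover in Kathmandu → 02:20 UTC (Sep 20).
Add 11 hours and 20 minutes leg 2 → 13:40 UTC.
Add 6 hours and 25 minutes layover in Adelaide → 20:05 UTC.
Add 3 hours and 55 minutes leg 3 → 00:00 UTC (Sep 21).
Haldor is UTC+4:30, so local arrival = 00:00 + 4:30 = 04:30 on Sep 21.

04:30 on September 21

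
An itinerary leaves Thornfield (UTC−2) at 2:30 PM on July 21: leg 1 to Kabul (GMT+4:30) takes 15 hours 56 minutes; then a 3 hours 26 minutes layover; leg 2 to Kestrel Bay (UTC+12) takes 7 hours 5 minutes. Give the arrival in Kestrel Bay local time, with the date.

6:57 AM on July 23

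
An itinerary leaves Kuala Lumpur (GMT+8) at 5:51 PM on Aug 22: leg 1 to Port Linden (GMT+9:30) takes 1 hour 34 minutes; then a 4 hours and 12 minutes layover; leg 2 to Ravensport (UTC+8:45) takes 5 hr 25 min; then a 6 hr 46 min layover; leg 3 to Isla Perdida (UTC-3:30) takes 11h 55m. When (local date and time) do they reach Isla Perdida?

Convert departure to UTC: 5:51 PM − 8:00 = 9:51 AM UTC on Aug 22.
Add 1 hour and 34 minutes leg 1 → 11:25 AM UTC.
Add 4 hours 12 minutes layover in Port Linden → 3:37 PM UTC.
Add 5 hours and 25 minutes leg 2 → 9:02 PM UTC.
Add 6 hours and 46 minutes layover in Ravensport → 3:48 AM UTC (Aug 23).
Add 11 hours and 55 minutes leg 3 → 3:43 PM UTC.
Isla Perdida is UTC−3:30, so local arrival = 3:43 PM − 3:30 = 12:13 PM on Aug 23.

12:13 PM on August 23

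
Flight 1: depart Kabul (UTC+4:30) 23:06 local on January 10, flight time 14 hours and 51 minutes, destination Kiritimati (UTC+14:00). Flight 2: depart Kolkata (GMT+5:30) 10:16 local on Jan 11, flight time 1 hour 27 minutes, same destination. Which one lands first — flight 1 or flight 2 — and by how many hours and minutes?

Flight 1 in UTC: 23:06 − 4:30 = 18:36 on Jan 10.
+14 hours 51 minutes → arrive 09:27 UTC on Jan 11.
Flight 2 in UTC: 10:16 − 5:30 = 04:46 on Jan 11.
+1 hour 27 minutes → arrive 06:13 UTC on Jan 11.
Flight 2 lands earlier by 3 hours 14 minutes.

the second, by 3 hours 14 minutes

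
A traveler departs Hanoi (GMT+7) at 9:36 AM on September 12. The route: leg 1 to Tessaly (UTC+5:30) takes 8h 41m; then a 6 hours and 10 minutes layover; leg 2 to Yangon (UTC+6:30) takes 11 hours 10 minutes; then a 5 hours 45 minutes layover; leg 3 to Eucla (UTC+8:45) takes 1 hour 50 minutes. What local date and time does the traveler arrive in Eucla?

Convert departure to UTC: 9:36 AM − 7:00 = 2:36 AM UTC on Sep 12.
Add 8 hours and 41 minutes leg 1 → 11:17 AM UTC.
Add 6 hours and 10 minutes layover in Tessaly → 5:27 PM UTC.
Add 11 hours 10 minutes leg 2 → 4:37 AM UTC (Sep 13).
Add 5 hours and 45 minutes layover in Yangon → 10:22 AM UTC.
Add 1 hour and 50 minutes leg 3 → 12:12 PM UTC.
Eucla is UTC+8:45, so local arrival = 12:12 PM + 8:45 = 8:57 PM on Sep 13.

8:57 PM on September 13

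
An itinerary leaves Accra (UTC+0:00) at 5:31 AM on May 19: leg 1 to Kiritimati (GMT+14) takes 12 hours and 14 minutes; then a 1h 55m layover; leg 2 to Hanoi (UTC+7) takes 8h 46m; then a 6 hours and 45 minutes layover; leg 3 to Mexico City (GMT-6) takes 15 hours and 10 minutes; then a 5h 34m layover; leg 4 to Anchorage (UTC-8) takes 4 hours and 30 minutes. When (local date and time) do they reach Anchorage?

Accra is at UTC+0, so departure is already 5:31 AM UTC on May 19.
Add 12 hours 14 minutes leg 1 → 5:45 PM UTC.
Add 1 hour 55 minutes layover in Kiritimati → 7:40 PM UTC.
Add 8 hours and 46 minutes leg 2 → 4:26 AM UTC (May 20).
Add 6 hours and 45 minutes layover in Hanoi → 11:11 AM UTC.
Add 15 hours 10 minutes leg 3 → 2:21 AM UTC (May 21).
Add 5 hours and 34 minutes layover in Mexico City → 7:55 AM UTC.
Add 4 hours and 30 minutes leg 4 → 12:25 PM UTC.
Anchorage is UTC−8:00, so local arrival = 12:25 PM − 8:00 = 4:25 AM on May 21.

4:25 AM on May 21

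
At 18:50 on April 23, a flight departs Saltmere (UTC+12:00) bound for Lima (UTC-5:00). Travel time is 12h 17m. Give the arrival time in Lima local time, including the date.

Convert departure to UTC: 18:50 − 12:00 = 06:50 UTC on Apr 23.
Add 12 hours and 17 minutes travel time → 19:07 UTC.
Lima is UTC−5:00, so local arrival = 19:07 − 5:00 = 14:07 on Apr 23.

14:07 on Apr 23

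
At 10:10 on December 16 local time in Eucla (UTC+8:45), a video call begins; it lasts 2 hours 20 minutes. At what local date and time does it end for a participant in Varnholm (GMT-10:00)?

Varnholm is 18:45 behind Eucla.
After 2 hours 20 minutes it is 12:30 in Eucla.
Shift by the zone difference: 12:30 − 18:45 = 17:45 on Dec 15 in Varnholm.

17:45 on December 15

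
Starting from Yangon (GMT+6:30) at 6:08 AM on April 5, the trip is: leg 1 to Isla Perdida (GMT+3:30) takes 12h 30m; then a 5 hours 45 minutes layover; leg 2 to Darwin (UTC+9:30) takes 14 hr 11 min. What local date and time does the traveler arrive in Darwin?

5:34 PM on April 6

Convert departure to UTC: 6:08 AM − 6:30 = 11:38 PM UTC on Apr 4.
Add 12 hours 30 minutes leg 1 → 12:08 PM UTC (Apr 5).
Add 5 hours 45 minutes layover in Isla Perdida → 5:53 PM UTC.
Add 14 hours and 11 minutes leg 2 → 8:04 AM UTC (Apr 6).
Darwin is UTC+9:30, so local arrival = 8:04 AM + 9:30 = 5:34 PM on Apr 6.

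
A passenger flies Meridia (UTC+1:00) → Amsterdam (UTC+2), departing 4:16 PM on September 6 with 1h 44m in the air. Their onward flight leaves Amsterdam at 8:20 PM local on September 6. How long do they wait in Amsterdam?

1 hour 20 minutes

Convert departure to UTC: 4:16 PM − 1:00 = 3:16 PM UTC on Sep 6.
Add 1 hour 44 minutes flight time → 5:00 PM UTC.
Amsterdam is UTC+2:00, so local arrival = 5:00 PM + 2:00 = 7:00 PM on Sep 6.
Layover = 8:20 PM − 7:00 PM = 1 hour 20 minutes.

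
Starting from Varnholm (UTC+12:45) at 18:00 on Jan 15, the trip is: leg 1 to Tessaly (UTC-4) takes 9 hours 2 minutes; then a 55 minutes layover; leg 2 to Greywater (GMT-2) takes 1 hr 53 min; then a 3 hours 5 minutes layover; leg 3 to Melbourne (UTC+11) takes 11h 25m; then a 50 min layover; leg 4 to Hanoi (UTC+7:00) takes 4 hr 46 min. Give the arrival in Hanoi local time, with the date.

20:11 on January 16

Convert departure to UTC: 18:00 − 12:45 = 05:15 UTC on Jan 15.
Add 9 hours and 2 minutes leg 1 → 14:17 UTC.
Add 55 minutes layover in Tessaly → 15:12 UTC.
Add 1 hour 53 minutes leg 2 → 17:05 UTC.
Add 3 hours and 5 minutes layover in Greywater → 20:10 UTC.
Add 11 hours 25 minutes leg 3 → 07:35 UTC (Jan 16).
Add 50 minutes layover in Melbourne → 08:25 UTC.
Add 4 hours 46 minutes leg 4 → 13:11 UTC.
Hanoi is UTC+7:00, so local arrival = 13:11 + 7:00 = 20:11 on Jan 16.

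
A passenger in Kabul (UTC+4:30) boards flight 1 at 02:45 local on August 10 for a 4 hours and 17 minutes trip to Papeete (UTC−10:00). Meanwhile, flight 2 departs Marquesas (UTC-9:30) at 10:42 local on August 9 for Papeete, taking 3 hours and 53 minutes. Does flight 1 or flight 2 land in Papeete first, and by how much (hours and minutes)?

Flight 1 in UTC: 02:45 − 4:30 = 22:15 on Aug 9.
+4 hours 17 minutes → arrive 02:32 UTC on Aug 10.
Flight 2 in UTC: 10:42 + 9:30 = 20:12 on Aug 9.
+3 hours 53 minutes → arrive 00:05 UTC on Aug 10.
Flight 2 lands earlier by 2 hours 27 minutes.

the second, by 2 hours 27 minutes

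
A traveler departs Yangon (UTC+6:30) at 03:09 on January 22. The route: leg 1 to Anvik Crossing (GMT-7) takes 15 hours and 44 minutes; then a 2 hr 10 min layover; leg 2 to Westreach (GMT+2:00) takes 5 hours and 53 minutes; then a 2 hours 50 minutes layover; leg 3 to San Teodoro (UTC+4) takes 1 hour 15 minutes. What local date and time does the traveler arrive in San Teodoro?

04:31 on January 23

Convert departure to UTC: 03:09 − 6:30 = 20:39 UTC on Jan 21.
Add 15 hours and 44 minutes leg 1 → 12:23 UTC (Jan 22).
Add 2 hours 10 minutes layover in Anvik Crossing → 14:33 UTC.
Add 5 hours 53 minutes leg 2 → 20:26 UTC.
Add 2 hours 50 minutes layover in Westreach → 23:16 UTC.
Add 1 hour and 15 minutes leg 3 → 00:31 UTC (Jan 23).
San Teodoro is UTC+4:00, so local arrival = 00:31 + 4:00 = 04:31 on Jan 23.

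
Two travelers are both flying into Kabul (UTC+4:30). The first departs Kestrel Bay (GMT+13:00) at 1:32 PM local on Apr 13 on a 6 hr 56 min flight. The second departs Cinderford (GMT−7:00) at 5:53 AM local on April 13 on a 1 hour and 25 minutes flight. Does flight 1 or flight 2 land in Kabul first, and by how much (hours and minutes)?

Flight 1 in UTC: 1:32 PM − 13:00 = 12:32 AM on Apr 13.
+6 hours 56 minutes → arrive 7:28 AM UTC on Apr 13.
Flight 2 in UTC: 5:53 AM + 7:00 = 12:53 PM on Apr 13.
+1 hour 25 minutes → arrive 2:18 PM UTC on Apr 13.
Flight 1 lands earlier by 6 hours 50 minutes.

the first, by 6 hours 50 minutes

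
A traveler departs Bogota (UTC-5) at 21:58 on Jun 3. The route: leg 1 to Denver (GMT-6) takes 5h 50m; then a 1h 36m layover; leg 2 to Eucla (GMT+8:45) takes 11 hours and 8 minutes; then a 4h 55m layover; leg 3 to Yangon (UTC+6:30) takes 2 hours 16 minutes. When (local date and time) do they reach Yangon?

Convert departure to UTC: 21:58 + 5:00 = 02:58 UTC on Jun 4.
Add 5 hours 50 minutes leg 1 → 08:48 UTC.
Add 1 hour and 36 minutes layover in Denver → 10:24 UTC.
Add 11 hours and 8 minutes leg 2 → 21:32 UTC.
Add 4 hours and 55 minutes layover in Eucla → 02:27 UTC (Jun 5).
Add 2 hours and 16 minutes leg 3 → 04:43 UTC.
Yangon is UTC+6:30, so local arrival = 04:43 + 6:30 = 11:13 on Jun 5.

11:13 on June 5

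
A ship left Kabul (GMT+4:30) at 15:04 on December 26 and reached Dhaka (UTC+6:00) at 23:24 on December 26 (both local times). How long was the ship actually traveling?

6 hours 50 minutes

Dhaka is 1:30 ahead of Kabul.
Clock-face elapsed time (ignoring zones) is 8 hours 20 minutes.
Actual elapsed = 8 hours 20 minutes − 1:30 = 6 hours 50 minutes.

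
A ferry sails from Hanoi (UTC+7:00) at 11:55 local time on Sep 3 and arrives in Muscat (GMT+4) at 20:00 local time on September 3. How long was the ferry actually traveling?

11 hours 5 minutes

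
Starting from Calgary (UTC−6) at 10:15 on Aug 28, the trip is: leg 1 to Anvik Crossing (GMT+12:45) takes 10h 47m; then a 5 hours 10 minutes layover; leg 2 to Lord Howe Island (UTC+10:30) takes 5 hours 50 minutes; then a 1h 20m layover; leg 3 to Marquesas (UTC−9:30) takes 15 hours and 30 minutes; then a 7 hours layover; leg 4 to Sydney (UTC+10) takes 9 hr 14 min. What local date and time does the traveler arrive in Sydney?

Convert departure to UTC: 10:15 + 6:00 = 16:15 UTC on Aug 28.
Add 10 hours and 47 minutes leg 1 → 03:02 UTC (Aug 29).
Add 5 hours 10 minutes layover in Anvik Crossing → 08:12 UTC.
Add 5 hours 50 minutes leg 2 → 14:02 UTC.
Add 1 hour and 20 minutes layover in Lord Howe Island → 15:22 UTC.
Add 15 hours 30 minutes leg 3 → 06:52 UTC (Aug 30).
Add 7 hours layover in Marquesas → 13:52 UTC.
Add 9 hours 14 minutes leg 4 → 23:06 UTC.
Sydney is UTC+10:00, so local arrival = 23:06 + 10:00 = 09:06 on Aug 31.

09:06 on August 31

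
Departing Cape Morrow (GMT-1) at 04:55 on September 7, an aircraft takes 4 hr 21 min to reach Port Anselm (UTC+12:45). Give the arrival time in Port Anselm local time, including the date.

Convert departure to UTC: 04:55 + 1:00 = 05:55 UTC on Sep 7.
Add 4 hours and 21 minutes travel time → 10:16 UTC.
Port Anselm is UTC+12:45, so local arrival = 10:16 + 12:45 = 23:01 on Sep 7.

23:01 on September 7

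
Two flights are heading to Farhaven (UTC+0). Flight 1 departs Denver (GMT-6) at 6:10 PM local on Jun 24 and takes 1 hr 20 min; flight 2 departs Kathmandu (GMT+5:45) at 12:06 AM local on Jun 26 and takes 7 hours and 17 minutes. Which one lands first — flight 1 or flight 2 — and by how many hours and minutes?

the first, by 24 hours 8 minutes

Flight 1 in UTC: 6:10 PM + 6:00 = 12:10 AM on Jun 25.
+1 hour 20 minutes → arrive 1:30 AM UTC on Jun 25.
Flight 2 in UTC: 12:06 AM − 5:45 = 6:21 PM on Jun 25.
+7 hours 17 minutes → arrive 1:38 AM UTC on Jun 26.
Flight 1 lands earlier by 24 hours 8 minutes.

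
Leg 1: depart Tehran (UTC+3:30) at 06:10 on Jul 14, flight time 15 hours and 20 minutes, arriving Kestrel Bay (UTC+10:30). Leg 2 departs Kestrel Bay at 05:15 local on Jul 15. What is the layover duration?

45 minutes

Convert departure to UTC: 06:10 − 3:30 = 02:40 UTC on Jul 14.
Add 15 hours 20 minutes flight time → 18:00 UTC.
Kestrel Bay is UTC+10:30, so local arrival = 18:00 + 10:30 = 04:30 on Jul 15.
Layover = 05:15 − 04:30 = 45 minutes.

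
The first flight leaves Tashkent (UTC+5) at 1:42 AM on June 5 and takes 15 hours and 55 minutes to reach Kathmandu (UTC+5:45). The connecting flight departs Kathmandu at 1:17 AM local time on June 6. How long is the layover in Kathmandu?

Convert departure to UTC: 1:42 AM − 5:00 = 8:42 PM UTC on Jun 4.
Add 15 hours and 55 minutes flight time → 12:37 PM UTC (Jun 5).
Kathmandu is UTC+5:45, so local arrival = 12:37 PM + 5:45 = 6:22 PM on Jun 5.
Layover = 1:17 AM − 6:22 PM (+1 day) = 6 hours 55 minutes.

6 hours 55 minutes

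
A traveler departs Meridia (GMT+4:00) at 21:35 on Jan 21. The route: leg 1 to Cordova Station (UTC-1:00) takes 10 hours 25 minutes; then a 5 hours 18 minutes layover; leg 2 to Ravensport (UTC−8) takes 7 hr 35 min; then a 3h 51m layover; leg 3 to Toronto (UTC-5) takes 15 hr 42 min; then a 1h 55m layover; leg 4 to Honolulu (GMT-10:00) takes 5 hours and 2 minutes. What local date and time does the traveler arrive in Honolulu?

09:23 on January 23

Convert departure to UTC: 21:35 − 4:00 = 17:35 UTC on Jan 21.
Add 10 hours 25 minutes leg 1 → 04:00 UTC (Jan 22).
Add 5 hours and 18 minutes layover in Cordova Station → 09:18 UTC.
Add 7 hours and 35 minutes leg 2 → 16:53 UTC.
Add 3 hours and 51 minutes layover in Ravensport → 20:44 UTC.
Add 15 hours 42 minutes leg 3 → 12:26 UTC (Jan 23).
Add 1 hour and 55 minutes layover in Toronto → 14:21 UTC.
Add 5 hours and 2 minutes leg 4 → 19:23 UTC.
Honolulu is UTC−10:00, so local arrival = 19:23 − 10:00 = 09:23 on Jan 23.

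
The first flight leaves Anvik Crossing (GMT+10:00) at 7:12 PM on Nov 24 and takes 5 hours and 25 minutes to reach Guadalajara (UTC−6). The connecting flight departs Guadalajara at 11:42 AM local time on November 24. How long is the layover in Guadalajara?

3 hours 5 minutes

Convert departure to UTC: 7:12 PM − 10:00 = 9:12 AM UTC on Nov 24.
Add 5 hours and 25 minutes flight time → 2:37 PM UTC.
Guadalajara is UTC−6:00, so local arrival = 2:37 PM − 6:00 = 8:37 AM on Nov 24.
Layover = 11:42 AM − 8:37 AM = 3 hours 5 minutes.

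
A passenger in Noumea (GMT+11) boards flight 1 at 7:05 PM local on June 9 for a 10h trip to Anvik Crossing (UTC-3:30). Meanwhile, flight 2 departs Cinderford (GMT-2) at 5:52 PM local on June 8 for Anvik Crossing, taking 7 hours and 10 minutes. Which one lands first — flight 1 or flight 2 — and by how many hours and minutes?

Flight 1 in UTC: 7:05 PM − 11:00 = 8:05 AM on Jun 9.
+10 hours → arrive 6:05 PM UTC on Jun 9.
Flight 2 in UTC: 5:52 PM + 2:00 = 7:52 PM on Jun 8.
+7 hours 10 minutes → arrive 3:02 AM UTC on Jun 9.
Flight 2 lands earlier by 15 hours 3 minutes.

the second, by 15 hours 3 minutes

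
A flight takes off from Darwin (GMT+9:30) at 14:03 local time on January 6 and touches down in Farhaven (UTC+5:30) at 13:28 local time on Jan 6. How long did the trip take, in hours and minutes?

3 hours 25 minutes

Departure in UTC: 14:03 − 9:30 = 04:33 on Jan 6.
Arrival in UTC: 13:28 − 5:30 = 07:58 on Jan 6.
Elapsed = 07:58 − 04:33 = 3 hours 25 minutes.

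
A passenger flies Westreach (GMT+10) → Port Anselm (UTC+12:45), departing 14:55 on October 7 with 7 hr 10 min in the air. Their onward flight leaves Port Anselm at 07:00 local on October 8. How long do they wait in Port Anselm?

6 hours 10 minutes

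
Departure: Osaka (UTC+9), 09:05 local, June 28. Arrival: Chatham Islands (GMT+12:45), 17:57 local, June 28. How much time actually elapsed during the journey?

Departure in UTC: 09:05 − 9:00 = 00:05 on Jun 28.
Arrival in UTC: 17:57 − 12:45 = 05:12 on Jun 28.
Elapsed = 05:12 − 00:05 = 5 hours 7 minutes.

5 hours 7 minutes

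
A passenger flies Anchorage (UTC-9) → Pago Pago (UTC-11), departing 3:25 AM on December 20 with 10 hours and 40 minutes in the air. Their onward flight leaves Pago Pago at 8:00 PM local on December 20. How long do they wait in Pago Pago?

7 hours 55 minutes

Convert departure to UTC: 3:25 AM + 9:00 = 12:25 PM UTC on Dec 20.
Add 10 hours 40 minutes flight time → 11:05 PM UTC.
Pago Pago is UTC−11:00, so local arrival = 11:05 PM − 11:00 = 12:05 PM on Dec 20.
Layover = 8:00 PM − 12:05 PM = 7 hours 55 minutes.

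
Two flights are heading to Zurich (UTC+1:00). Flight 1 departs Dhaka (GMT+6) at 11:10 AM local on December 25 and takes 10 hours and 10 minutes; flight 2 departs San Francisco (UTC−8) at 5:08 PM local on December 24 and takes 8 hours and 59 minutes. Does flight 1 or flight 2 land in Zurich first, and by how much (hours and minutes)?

the second, by 5 hours 13 minutes

Flight 1 in UTC: 11:10 AM − 6:00 = 5:10 AM on Dec 25.
+10 hours and 10 minutes → arrive 3:20 PM UTC on Dec 25.
Flight 2 in UTC: 5:08 PM + 8:00 = 1:08 AM on Dec 25.
+8 hours and 59 minutes → arrive 10:07 AM UTC on Dec 25.
Flight 2 lands earlier by 5 hours 13 minutes.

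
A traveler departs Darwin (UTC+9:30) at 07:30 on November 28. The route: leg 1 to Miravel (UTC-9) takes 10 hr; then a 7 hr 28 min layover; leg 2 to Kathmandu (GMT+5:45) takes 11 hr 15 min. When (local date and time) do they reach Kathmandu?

Convert departure to UTC: 07:30 − 9:30 = 22:00 UTC on Nov 27.
Add 10 hours leg 1 → 08:00 UTC (Nov 28).
Add 7 hours and 28 minutes layover in Miravel → 15:28 UTC.
Add 11 hours 15 minutes leg 2 → 02:43 UTC (Nov 29).
Kathmandu is UTC+5:45, so local arrival = 02:43 + 5:45 = 08:28 on Nov 29.

08:28 on Nov 29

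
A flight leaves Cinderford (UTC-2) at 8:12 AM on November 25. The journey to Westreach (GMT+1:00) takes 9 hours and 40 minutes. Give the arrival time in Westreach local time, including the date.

8:52 PM on November 25

Convert departure to UTC: 8:12 AM + 2:00 = 10:12 AM UTC on Nov 25.
Add 9 hours 40 minutes travel time → 7:52 PM UTC.
Westreach is UTC+1:00, so local arrival = 7:52 PM + 1:00 = 8:52 PM on Nov 25.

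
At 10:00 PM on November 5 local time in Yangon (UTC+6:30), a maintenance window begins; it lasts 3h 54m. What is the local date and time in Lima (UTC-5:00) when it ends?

Lima is 11:30 behind Yangon.
After 3 hours 54 minutes it is 1:54 AM (Nov 6) in Yangon.
Shift by the zone difference: 1:54 AM − 11:30 = 2:24 PM on Nov 5 in Lima.

2:24 PM on November 5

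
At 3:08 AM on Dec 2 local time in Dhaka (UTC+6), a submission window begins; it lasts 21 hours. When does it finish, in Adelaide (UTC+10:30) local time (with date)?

Convert start to UTC: 3:08 AM − 6:00 = 9:08 PM UTC on Dec 1.
Add 21 hours duration → 6:08 PM UTC (Dec 2).
Adelaide is UTC+10:30, so local end time = 6:08 PM + 10:30 = 4:38 AM on Dec 3.

4:38 AM on December 3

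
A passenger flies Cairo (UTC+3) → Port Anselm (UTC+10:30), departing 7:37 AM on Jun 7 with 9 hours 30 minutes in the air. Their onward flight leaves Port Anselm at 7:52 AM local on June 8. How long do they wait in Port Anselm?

7 hours 15 minutes

Convert departure to UTC: 7:37 AM − 3:00 = 4:37 AM UTC on Jun 7.
Add 9 hours and 30 minutes flight time → 2:07 PM UTC.
Port Anselm is UTC+10:30, so local arrival = 2:07 PM + 10:30 = 12:37 AM on Jun 8.
Layover = 7:52 AM − 12:37 AM = 7 hours 15 minutes.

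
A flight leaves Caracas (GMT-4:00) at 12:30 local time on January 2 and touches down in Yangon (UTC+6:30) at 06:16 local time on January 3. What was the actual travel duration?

7 hours 16 minutes

Departure in UTC: 12:30 + 4:00 = 16:30 on Jan 2.
Arrival in UTC: 06:16 − 6:30 = 23:46 on Jan 2.
Elapsed = 23:46 − 16:30 = 7 hours 16 minutes.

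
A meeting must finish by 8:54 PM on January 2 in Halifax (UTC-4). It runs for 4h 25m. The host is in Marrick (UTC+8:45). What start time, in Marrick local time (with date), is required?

5:14 AM on January 3

Target end time in UTC: 8:54 PM + 4:00 = 12:54 AM on Jan 3.
Subtract 4 hours and 25 minutes → start 8:29 PM UTC on Jan 2.
Marrick is UTC+8:45: 8:29 PM + 8:45 = 5:14 AM on Jan 3.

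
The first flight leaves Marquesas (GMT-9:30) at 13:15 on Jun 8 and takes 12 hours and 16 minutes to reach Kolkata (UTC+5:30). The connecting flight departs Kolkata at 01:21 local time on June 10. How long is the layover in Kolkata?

Convert departure to UTC: 13:15 + 9:30 = 22:45 UTC on Jun 8.
Add 12 hours and 16 minutes flight time → 11:01 UTC (Jun 9).
Kolkata is UTC+5:30, so local arrival = 11:01 + 5:30 = 16:31 on Jun 9.
Layover = 01:21 − 16:31 (+1 day) = 8 hours 50 minutes.

8 hours 50 minutes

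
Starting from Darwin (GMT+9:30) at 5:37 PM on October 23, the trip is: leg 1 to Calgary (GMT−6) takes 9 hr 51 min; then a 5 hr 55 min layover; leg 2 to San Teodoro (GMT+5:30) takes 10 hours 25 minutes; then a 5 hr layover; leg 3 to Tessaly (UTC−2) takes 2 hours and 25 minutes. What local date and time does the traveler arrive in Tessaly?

Convert departure to UTC: 5:37 PM − 9:30 = 8:07 AM UTC on Oct 23.
Add 9 hours 51 minutes leg 1 → 5:58 PM UTC.
Add 5 hours and 55 minutes layover in Calgary → 11:53 PM UTC.
Add 10 hours 25 minutes leg 2 → 10:18 AM UTC (Oct 24).
Add 5 hours layover in San Teodoro → 3:18 PM UTC.
Add 2 hours 25 minutes leg 3 → 5:43 PM UTC.
Tessaly is UTC−2:00, so local arrival = 5:43 PM − 2:00 = 3:43 PM on Oct 24.

3:43 PM on October 24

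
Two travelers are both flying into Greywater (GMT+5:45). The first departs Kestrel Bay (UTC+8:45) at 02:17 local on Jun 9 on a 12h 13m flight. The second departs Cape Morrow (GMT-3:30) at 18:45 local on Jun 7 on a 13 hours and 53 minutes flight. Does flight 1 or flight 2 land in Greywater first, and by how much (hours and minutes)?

Flight 1 in UTC: 02:17 − 8:45 = 17:32 on Jun 8.
+12 hours and 13 minutes → arrive 05:45 UTC on Jun 9.
Flight 2 in UTC: 18:45 + 3:30 = 22:15 on Jun 7.
+13 hours 53 minutes → arrive 12:08 UTC on Jun 8.
Flight 2 lands earlier by 17 hours 37 minutes.

the second, by 17 hours 37 minutes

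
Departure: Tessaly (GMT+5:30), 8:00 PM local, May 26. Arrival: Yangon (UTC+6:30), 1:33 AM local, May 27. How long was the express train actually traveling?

Departure in UTC: 8:00 PM − 5:30 = 2:30 PM on May 26.
Arrival in UTC: 1:33 AM − 6:30 = 7:03 PM on May 26.
Elapsed = 7:03 PM − 2:30 PM = 4 hours 33 minutes.

4 hours 33 minutes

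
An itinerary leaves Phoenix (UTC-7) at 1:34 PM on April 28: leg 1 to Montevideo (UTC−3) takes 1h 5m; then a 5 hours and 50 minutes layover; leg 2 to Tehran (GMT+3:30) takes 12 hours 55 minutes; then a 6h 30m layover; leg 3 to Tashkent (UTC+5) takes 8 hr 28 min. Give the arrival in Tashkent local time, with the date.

Convert departure to UTC: 1:34 PM + 7:00 = 8:34 PM UTC on Apr 28.
Add 1 hour 5 minutes leg 1 → 9:39 PM UTC.
Add 5 hours and 50 minutes layover in Montevideo → 3:29 AM UTC (Apr 29).
Add 12 hours and 55 minutes leg 2 → 4:24 PM UTC.
Add 6 hours 30 minutes layover in Tehran → 10:54 PM UTC.
Add 8 hours and 28 minutes leg 3 → 7:22 AM UTC (Apr 30).
Tashkent is UTC+5:00, so local arrival = 7:22 AM + 5:00 = 12:22 PM on Apr 30.

12:22 PM on April 30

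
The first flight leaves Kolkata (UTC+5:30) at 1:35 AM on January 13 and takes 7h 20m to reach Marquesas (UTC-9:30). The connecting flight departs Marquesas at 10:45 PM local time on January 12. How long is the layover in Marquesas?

4 hours 50 minutes

Convert departure to UTC: 1:35 AM − 5:30 = 8:05 PM UTC on Jan 12.
Add 7 hours and 20 minutes flight time → 3:25 AM UTC (Jan 13).
Marquesas is UTC−9:30, so local arrival = 3:25 AM − 9:30 = 5:55 PM on Jan 12.
Layover = 10:45 PM − 5:55 PM = 4 hours 50 minutes.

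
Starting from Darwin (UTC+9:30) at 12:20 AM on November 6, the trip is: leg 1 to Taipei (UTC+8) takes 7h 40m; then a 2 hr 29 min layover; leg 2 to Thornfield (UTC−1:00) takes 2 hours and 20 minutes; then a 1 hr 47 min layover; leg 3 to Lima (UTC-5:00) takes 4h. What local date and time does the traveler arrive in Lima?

4:06 AM on Nov 6

Convert departure to UTC: 12:20 AM − 9:30 = 2:50 PM UTC on Nov 5.
Add 7 hours 40 minutes leg 1 → 10:30 PM UTC.
Add 2 hours and 29 minutes layover in Taipei → 12:59 AM UTC (Nov 6).
Add 2 hours and 20 minutes leg 2 → 3:19 AM UTC.
Add 1 hour 47 minutes layover in Thornfield → 5:06 AM UTC.
Add 4 hours leg 3 → 9:06 AM UTC.
Lima is UTC−5:00, so local arrival = 9:06 AM − 5:00 = 4:06 AM on Nov 6.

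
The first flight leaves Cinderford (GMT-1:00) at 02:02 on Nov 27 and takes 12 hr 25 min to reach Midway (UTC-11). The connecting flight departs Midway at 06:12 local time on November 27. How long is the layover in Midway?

Convert departure to UTC: 02:02 + 1:00 = 03:02 UTC on Nov 27.
Add 12 hours and 25 minutes flight time → 15:27 UTC.
Midway is UTC−11:00, so local arrival = 15:27 − 11:00 = 04:27 on Nov 27.
Layover = 06:12 − 04:27 = 1 hour 45 minutes.

1 hour 45 minutes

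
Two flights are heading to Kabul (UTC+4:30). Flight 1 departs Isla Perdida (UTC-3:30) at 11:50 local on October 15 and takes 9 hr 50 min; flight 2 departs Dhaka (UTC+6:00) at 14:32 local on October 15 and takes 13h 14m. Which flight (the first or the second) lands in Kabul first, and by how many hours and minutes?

Flight 1 in UTC: 11:50 + 3:30 = 15:20 on Oct 15.
+9 hours 50 minutes → arrive 01:10 UTC on Oct 16.
Flight 2 in UTC: 14:32 − 6:00 = 08:32 on Oct 15.
+13 hours and 14 minutes → arrive 21:46 UTC on Oct 15.
Flight 2 lands earlier by 3 hours 24 minutes.

the second, by 3 hours 24 minutes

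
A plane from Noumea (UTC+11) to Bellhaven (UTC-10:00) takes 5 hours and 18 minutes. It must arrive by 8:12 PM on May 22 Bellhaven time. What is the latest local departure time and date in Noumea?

11:54 AM on May 23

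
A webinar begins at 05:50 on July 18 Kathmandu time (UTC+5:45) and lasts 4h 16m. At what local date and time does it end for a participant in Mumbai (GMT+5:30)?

Convert start to UTC: 05:50 − 5:45 = 00:05 UTC on Jul 18.
Add 4 hours 16 minutes duration → 04:21 UTC.
Mumbai is UTC+5:30, so local end time = 04:21 + 5:30 = 09:51 on Jul 18.

09:51 on Jul 18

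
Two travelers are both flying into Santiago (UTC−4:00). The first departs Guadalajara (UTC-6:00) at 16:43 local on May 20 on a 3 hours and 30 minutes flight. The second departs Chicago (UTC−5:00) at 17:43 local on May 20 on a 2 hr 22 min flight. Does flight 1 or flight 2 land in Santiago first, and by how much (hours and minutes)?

the second, by 1 hour 8 minutes

Flight 1 in UTC: 16:43 + 6:00 = 22:43 on May 20.
+3 hours and 30 minutes → arrive 02:13 UTC on May 21.
Flight 2 in UTC: 17:43 + 5:00 = 22:43 on May 20.
+2 hours 22 minutes → arrive 01:05 UTC on May 21.
Flight 2 lands earlier by 1 hour 8 minutes.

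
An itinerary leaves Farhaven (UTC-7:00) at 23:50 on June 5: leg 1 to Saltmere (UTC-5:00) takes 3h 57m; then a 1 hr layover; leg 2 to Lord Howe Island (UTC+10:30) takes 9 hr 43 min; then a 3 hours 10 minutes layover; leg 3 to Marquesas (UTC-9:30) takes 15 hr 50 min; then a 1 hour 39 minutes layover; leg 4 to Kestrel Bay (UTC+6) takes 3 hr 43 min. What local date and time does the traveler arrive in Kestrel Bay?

Convert departure to UTC: 23:50 + 7:00 = 06:50 UTC on Jun 6.
Add 3 hours 57 minutes leg 1 → 10:47 UTC.
Add 1 hour layover in Saltmere → 11:47 UTC.
Add 9 hours 43 minutes leg 2 → 21:30 UTC.
Add 3 hours and 10 minutes layover in Lord Howe Island → 00:40 UTC (Jun 7).
Add 15 hours and 50 minutes leg 3 → 16:30 UTC.
Add 1 hour and 39 minutes layover in Marquesas → 18:09 UTC.
Add 3 hours 43 minutes leg 4 → 21:52 UTC.
Kestrel Bay is UTC+6:00, so local arrival = 21:52 + 6:00 = 03:52 on Jun 8.

03:52 on Jun 8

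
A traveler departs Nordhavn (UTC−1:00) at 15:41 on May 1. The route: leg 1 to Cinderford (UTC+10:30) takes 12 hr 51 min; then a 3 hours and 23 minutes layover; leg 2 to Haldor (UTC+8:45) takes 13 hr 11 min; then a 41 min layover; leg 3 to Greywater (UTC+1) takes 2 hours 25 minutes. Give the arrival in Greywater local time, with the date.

02:12 on May 3

Convert departure to UTC: 15:41 + 1:00 = 16:41 UTC on May 1.
Add 12 hours 51 minutes leg 1 → 05:32 UTC (May 2).
Add 3 hours and 23 minutes layover in Cinderford → 08:55 UTC.
Add 13 hours 11 minutes leg 2 → 22:06 UTC.
Add 41 minutes layover in Haldor → 22:47 UTC.
Add 2 hours and 25 minutes leg 3 → 01:12 UTC (May 3).
Greywater is UTC+1:00, so local arrival = 01:12 + 1:00 = 02:12 on May 3.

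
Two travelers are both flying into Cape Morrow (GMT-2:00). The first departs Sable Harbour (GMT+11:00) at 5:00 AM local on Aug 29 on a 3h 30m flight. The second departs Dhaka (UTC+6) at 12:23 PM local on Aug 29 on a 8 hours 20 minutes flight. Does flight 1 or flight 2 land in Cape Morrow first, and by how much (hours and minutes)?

Flight 1 in UTC: 5:00 AM − 11:00 = 6:00 PM on Aug 28.
+3 hours and 30 minutes → arrive 9:30 PM UTC on Aug 28.
Flight 2 in UTC: 12:23 PM − 6:00 = 6:23 AM on Aug 29.
+8 hours and 20 minutes → arrive 2:43 PM UTC on Aug 29.
Flight 1 lands earlier by 17 hours 13 minutes.

the first, by 17 hours 13 minutes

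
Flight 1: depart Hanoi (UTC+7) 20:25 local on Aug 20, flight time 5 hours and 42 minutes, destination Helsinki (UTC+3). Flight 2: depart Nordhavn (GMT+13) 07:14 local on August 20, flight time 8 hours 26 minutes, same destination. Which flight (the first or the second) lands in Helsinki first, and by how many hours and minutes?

Flight 1 in UTC: 20:25 − 7:00 = 13:25 on Aug 20.
+5 hours and 42 minutes → arrive 19:07 UTC on Aug 20.
Flight 2 in UTC: 07:14 − 13:00 = 18:14 on Aug 19.
+8 hours 26 minutes → arrive 02:40 UTC on Aug 20.
Flight 2 lands earlier by 16 hours 27 minutes.

the second, by 16 hours 27 minutes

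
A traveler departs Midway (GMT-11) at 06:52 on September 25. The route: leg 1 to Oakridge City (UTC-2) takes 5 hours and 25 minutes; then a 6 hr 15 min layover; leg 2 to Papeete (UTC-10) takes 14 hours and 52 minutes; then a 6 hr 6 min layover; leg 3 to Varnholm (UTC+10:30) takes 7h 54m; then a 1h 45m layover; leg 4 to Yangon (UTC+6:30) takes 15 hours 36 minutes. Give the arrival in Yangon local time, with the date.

10:15 on September 28

Convert departure to UTC: 06:52 + 11:00 = 17:52 UTC on Sep 25.
Add 5 hours 25 minutes leg 1 → 23:17 UTC.
Add 6 hours and 15 minutes layover in Oakridge City → 05:32 UTC (Sep 26).
Add 14 hours 52 minutes leg 2 → 20:24 UTC.
Add 6 hours 6 minutes layover in Papeete → 02:30 UTC (Sep 27).
Add 7 hours and 54 minutes leg 3 → 10:24 UTC.
Add 1 hour and 45 minutes layover in Varnholm → 12:09 UTC.
Add 15 hours and 36 minutes leg 4 → 03:45 UTC (Sep 28).
Yangon is UTC+6:30, so local arrival = 03:45 + 6:30 = 10:15 on Sep 28.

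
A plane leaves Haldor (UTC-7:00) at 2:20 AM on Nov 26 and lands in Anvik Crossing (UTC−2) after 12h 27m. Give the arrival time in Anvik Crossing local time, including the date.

7:47 PM on Nov 26

Convert departure to UTC: 2:20 AM + 7:00 = 9:20 AM UTC on Nov 26.
Add 12 hours 27 minutes travel time → 9:47 PM UTC.
Anvik Crossing is UTC−2:00, so local arrival = 9:47 PM − 2:00 = 7:47 PM on Nov 26.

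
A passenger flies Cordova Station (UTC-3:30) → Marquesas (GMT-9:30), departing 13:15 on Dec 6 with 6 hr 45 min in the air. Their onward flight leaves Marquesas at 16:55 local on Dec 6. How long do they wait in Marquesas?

2 hours 55 minutes

Convert departure to UTC: 13:15 + 3:30 = 16:45 UTC on Dec 6.
Add 6 hours 45 minutes flight time → 23:30 UTC.
Marquesas is UTC−9:30, so local arrival = 23:30 − 9:30 = 14:00 on Dec 6.
Layover = 16:55 − 14:00 = 2 hours 55 minutes.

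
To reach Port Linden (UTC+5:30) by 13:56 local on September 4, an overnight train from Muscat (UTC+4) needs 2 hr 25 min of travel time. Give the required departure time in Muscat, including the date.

10:01 on September 4

Target arrival in UTC: 13:56 − 5:30 = 08:26 on Sep 4.
Subtract 2 hours and 25 minutes → departure 06:01 UTC on Sep 4.
Muscat is UTC+4:00: 06:01 + 4:00 = 10:01 on Sep 4.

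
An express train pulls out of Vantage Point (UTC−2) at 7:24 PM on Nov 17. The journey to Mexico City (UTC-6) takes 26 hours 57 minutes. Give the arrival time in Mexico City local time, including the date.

6:21 PM on Nov 18

Convert departure to UTC: 7:24 PM + 2:00 = 9:24 PM UTC on Nov 17.
Add 26 hours and 57 minutes travel time → 12:21 AM UTC (Nov 19).
Mexico City is UTC−6:00, so local arrival = 12:21 AM − 6:00 = 6:21 PM on Nov 18.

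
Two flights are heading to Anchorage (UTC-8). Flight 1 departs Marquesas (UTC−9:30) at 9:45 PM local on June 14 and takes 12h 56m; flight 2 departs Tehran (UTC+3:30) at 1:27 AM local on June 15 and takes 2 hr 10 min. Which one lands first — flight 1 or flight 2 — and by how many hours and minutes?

the second, by 20 hours 4 minutes

Flight 1 in UTC: 9:45 PM + 9:30 = 7:15 AM on Jun 15.
+12 hours 56 minutes → arrive 8:11 PM UTC on Jun 15.
Flight 2 in UTC: 1:27 AM − 3:30 = 9:57 PM on Jun 14.
+2 hours and 10 minutes → arrive 12:07 AM UTC on Jun 15.
Flight 2 lands earlier by 20 hours 4 minutes.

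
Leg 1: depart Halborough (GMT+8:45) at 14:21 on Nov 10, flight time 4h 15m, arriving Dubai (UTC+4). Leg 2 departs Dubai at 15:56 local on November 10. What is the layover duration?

2 hours 5 minutes

Convert departure to UTC: 14:21 − 8:45 = 05:36 UTC on Nov 10.
Add 4 hours 15 minutes flight time → 09:51 UTC.
Dubai is UTC+4:00, so local arrival = 09:51 + 4:00 = 13:51 on Nov 10.
Layover = 15:56 − 13:51 = 2 hours 5 minutes.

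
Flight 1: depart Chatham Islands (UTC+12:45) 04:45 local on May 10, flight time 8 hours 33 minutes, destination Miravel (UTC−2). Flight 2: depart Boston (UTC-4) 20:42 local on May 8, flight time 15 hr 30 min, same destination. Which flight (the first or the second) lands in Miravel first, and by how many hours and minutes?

the second, by 8 hours 21 minutes

Flight 1 in UTC: 04:45 − 12:45 = 16:00 on May 9.
+8 hours and 33 minutes → arrive 00:33 UTC on May 10.
Flight 2 in UTC: 20:42 + 4:00 = 00:42 on May 9.
+15 hours 30 minutes → arrive 16:12 UTC on May 9.
Flight 2 lands earlier by 8 hours 21 minutes.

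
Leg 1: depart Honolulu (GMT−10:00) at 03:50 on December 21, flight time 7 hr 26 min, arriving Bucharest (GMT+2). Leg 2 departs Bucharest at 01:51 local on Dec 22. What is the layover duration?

2 hours 35 minutes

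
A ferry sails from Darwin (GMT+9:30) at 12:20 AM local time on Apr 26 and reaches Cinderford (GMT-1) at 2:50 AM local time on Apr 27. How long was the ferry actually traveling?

Cinderford is 10:30 behind Darwin.
Clock-face elapsed time (ignoring zones) is 26 hours 30 minutes.
Actual elapsed = 26 hours 30 minutes + 10:30 = 37 hours.

37 hours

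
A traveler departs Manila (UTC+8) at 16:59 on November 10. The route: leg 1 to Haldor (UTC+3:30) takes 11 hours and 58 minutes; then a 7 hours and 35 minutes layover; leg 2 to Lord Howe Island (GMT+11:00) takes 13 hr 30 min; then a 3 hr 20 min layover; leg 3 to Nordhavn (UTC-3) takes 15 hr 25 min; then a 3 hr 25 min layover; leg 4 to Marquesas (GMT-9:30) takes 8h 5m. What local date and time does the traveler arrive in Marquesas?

Convert departure to UTC: 16:59 − 8:00 = 08:59 UTC on Nov 10.
Add 11 hours 58 minutes leg 1 → 20:57 UTC.
Add 7 hours 35 minutes layover in Haldor → 04:32 UTC (Nov 11).
Add 13 hours and 30 minutes leg 2 → 18:02 UTC.
Add 3 hours and 20 minutes layover in Lord Howe Island → 21:22 UTC.
Add 15 hours and 25 minutes leg 3 → 12:47 UTC (Nov 12).
Add 3 hours 25 minutes layover in Nordhavn → 16:12 UTC.
Add 8 hours 5 minutes leg 4 → 00:17 UTC (Nov 13).
Marquesas is UTC−9:30, so local arrival = 00:17 − 9:30 = 14:47 on Nov 12.

14:47 on November 12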